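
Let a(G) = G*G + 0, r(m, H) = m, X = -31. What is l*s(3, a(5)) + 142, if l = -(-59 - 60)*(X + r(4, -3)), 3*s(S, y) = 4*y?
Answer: -106958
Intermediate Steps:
a(G) = G**2 (a(G) = G**2 + 0 = G**2)
s(S, y) = 4*y/3 (s(S, y) = (4*y)/3 = 4*y/3)
l = -3213 (l = -(-59 - 60)*(-31 + 4) = -(-119)*(-27) = -1*3213 = -3213)
l*s(3, a(5)) + 142 = -4284*5**2 + 142 = -4284*25 + 142 = -3213*100/3 + 142 = -107100 + 142 = -106958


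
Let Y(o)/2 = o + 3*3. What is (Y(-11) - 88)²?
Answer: 8464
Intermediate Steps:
Y(o) = 18 + 2*o (Y(o) = 2*(o + 3*3) = 2*(o + 9) = 2*(9 + o) = 18 + 2*o)
(Y(-11) - 88)² = ((18 + 2*(-11)) - 88)² = ((18 - 22) - 88)² = (-4 - 88)² = (-92)² = 8464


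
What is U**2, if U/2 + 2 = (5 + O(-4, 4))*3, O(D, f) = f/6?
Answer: 900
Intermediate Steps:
O(D, f) = f/6 (O(D, f) = f*(1/6) = f/6)
U = 30 (U = -4 + 2*((5 + (1/6)*4)*3) = -4 + 2*((5 + 2/3)*3) = -4 + 2*((17/3)*3) = -4 + 2*17 = -4 + 34 = 30)
U**2 = 30**2 = 900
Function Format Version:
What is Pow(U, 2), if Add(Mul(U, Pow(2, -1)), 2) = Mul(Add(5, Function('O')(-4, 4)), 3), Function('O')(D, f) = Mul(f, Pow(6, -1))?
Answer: 900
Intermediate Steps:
Function('O')(D, f) = Mul(Rational(1, 6), f) (Function('O')(D, f) = Mul(f, Rational(1, 6)) = Mul(Rational(1, 6), f))
U = 30 (U = Add(-4, Mul(2, Mul(Add(5, Mul(Rational(1, 6), 4)), 3))) = Add(-4, Mul(2, Mul(Add(5, Rational(2, 3)), 3))) = Add(-4, Mul(2, Mul(Rational(17, 3), 3))) = Add(-4, Mul(2, 17)) = Add(-4, 34) = 30)
Pow(U, 2) = Pow(30, 2) = 900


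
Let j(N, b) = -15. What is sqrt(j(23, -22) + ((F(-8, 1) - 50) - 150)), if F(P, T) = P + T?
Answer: I*sqrt(222) ≈ 14.9*I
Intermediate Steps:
sqrt(j(23, -22) + ((F(-8, 1) - 50) - 150)) = sqrt(-15 + (((-8 + 1) - 50) - 150)) = sqrt(-15 + ((-7 - 50) - 150)) = sqrt(-15 + (-57 - 150)) = sqrt(-15 - 207) = sqrt(-222) = I*sqrt(222)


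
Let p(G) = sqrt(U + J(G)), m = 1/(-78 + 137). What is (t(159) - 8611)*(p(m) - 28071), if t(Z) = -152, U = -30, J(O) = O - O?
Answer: 245986173 - 8763*I*sqrt(30) ≈ 2.4599e+8 - 47997.0*I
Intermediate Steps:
J(O) = 0
m = 1/59 ≈ 0.016949
p(G) = I*sqrt(30) (p(G) = sqrt(-30 + 0) = sqrt(-30) = I*sqrt(30))
(t(159) - 8611)*(p(m) - 28071) = (-152 - 8611)*(I*sqrt(30) - 28071) = -8763*(-28071 + I*sqrt(30)) = 245986173 - 8763*I*sqrt(30)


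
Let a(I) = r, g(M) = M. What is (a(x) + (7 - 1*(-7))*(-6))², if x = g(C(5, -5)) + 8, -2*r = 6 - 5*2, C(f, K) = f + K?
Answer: 6724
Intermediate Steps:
C(f, K) = K + f
r = 2 (r = -(6 - 5*2)/2 = -(6 - 10)/2 = -½*(-4) = 2)
x = 8 (x = (-5 + 5) + 8 = 0 + 8 = 8)
a(I) = 2
(a(x) + (7 - 1*(-7))*(-6))² = (2 + (7 - 1*(-7))*(-6))² = (2 + (7 + 7)*(-6))² = (2 + 14*(-6))² = (2 - 84)² = (-82)² = 6724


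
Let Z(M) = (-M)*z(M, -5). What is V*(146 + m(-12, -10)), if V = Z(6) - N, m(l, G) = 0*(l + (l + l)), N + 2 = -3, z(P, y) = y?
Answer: 5110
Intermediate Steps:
N = -5 (N = -2 - 3 = -5)
Z(M) = 5*M (Z(M) = -M*(-5) = 5*M)
m(l, G) = 0 (m(l, G) = 0*(l + 2*l) = 0*(3*l) = 0)
V = 35 (V = 5*6 - 1*(-5) = 30 + 5 = 35)
V*(146 + m(-12, -10)) = 35*(146 + 0) = 35*146 = 5110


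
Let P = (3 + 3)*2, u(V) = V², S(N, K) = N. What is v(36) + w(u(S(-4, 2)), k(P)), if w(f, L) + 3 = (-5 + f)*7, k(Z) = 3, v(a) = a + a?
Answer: 146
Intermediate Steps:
v(a) = 2*a
P = 12 (P = 6*2 = 12)
w(f, L) = -38 + 7*f (w(f, L) = -3 + (-5 + f)*7 = -3 + (-35 + 7*f) = -38 + 7*f)
v(36) + w(u(S(-4, 2)), k(P)) = 2*36 + (-38 + 7*(-4)²) = 72 + (-38 + 7*16) = 72 + (-38 + 112) = 72 + 74 = 146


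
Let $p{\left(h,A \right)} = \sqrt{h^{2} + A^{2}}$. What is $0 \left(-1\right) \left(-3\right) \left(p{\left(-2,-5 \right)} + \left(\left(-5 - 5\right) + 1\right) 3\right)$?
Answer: $0$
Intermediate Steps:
$p{\left(h,A \right)} = \sqrt{A^{2} + h^{2}}$
$0 \left(-1\right) \left(-3\right) \left(p{\left(-2,-5 \right)} + \left(\left(-5 - 5\right) + 1\right) 3\right) = 0 \left(-1\right) \left(-3\right) \left(\sqrt{\left(-5\right)^{2} + \left(-2\right)^{2}} + \left(\left(-5 - 5\right) + 1\right) 3\right) = 0 \left(-3\right) \left(\sqrt{25 + 4} + \left(\left(-5 - 5\right) + 1\right) 3\right) = 0 \left(\sqrt{29} + \left(-10 + 1\right) 3\right) = 0 \left(\sqrt{29} - 27\right) = 0 \left(-27 + \sqrt{29}\right) = 0$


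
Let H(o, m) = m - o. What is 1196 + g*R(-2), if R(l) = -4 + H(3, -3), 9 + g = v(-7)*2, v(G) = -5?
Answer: 1386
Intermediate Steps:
g = -19 (g = -9 - 5*2 = -9 - 10 = -19)
R(l) = -10 (R(l) = -4 + (-3 - 1*3) = -4 + (-3 - 3) = -4 - 6 = -10)
1196 + g*R(-2) = 1196 - 19*(-10) = 1196 + 190 = 1386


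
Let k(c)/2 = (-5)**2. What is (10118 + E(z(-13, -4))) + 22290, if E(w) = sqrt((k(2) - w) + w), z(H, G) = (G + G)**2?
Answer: 32408 + 5*sqrt(2) ≈ 32415.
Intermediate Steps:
k(c) = 50 (k(c) = 2*(-5)**2 = 2*25 = 50)
z(H, G) = 4*G**2 (z(H, G) = (2*G)**2 = 4*G**2)
E(w) = 5*sqrt(2) (E(w) = sqrt((50 - w) + w) = sqrt(50) = 5*sqrt(2))
(10118 + E(z(-13, -4))) + 22290 = (10118 + 5*sqrt(2)) + 22290 = 32408 + 5*sqrt(2)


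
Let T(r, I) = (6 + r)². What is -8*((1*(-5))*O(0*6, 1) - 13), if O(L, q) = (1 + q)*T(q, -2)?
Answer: 4024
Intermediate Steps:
O(L, q) = (6 + q)²*(1 + q) (O(L, q) = (1 + q)*(6 + q)² = (6 + q)²*(1 + q))
-8*((1*(-5))*O(0*6, 1) - 13) = -8*((1*(-5))*((6 + 1)²*(1 + 1)) - 13) = -8*(-5*7²*2 - 13) = -8*(-245*2 - 13) = -8*(-5*98 - 13) = -8*(-490 - 13) = -8*(-503) = 4024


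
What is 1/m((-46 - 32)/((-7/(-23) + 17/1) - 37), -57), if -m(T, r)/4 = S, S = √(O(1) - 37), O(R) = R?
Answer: I/24 ≈ 0.041667*I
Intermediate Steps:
S = 6*I (S = √(1 - 37) = √(-36) = 6*I ≈ 6.0*I)
m(T, r) = -24*I
1/m((-46 - 32)/((-7/(-23) + 17/1) - 37), -57) = 1/(-24*I) = I/24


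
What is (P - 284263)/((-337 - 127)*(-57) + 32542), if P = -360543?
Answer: -322403/29495 ≈ -10.931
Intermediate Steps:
(P - 284263)/((-337 - 127)*(-57) + 32542) = (-360543 - 284263)/((-337 - 127)*(-57) + 32542) = -644806/(-464*(-57) + 32542) = -644806/(26448 + 32542) = -644806/58990 = -644806*1/58990 = -322403/29495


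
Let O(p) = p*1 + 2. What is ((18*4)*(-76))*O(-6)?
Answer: 21888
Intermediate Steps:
O(p) = 2 + p (O(p) = p + 2 = 2 + p)
((18*4)*(-76))*O(-6) = ((18*4)*(-76))*(2 - 6) = (72*(-76))*(-4) = -5472*(-4) = 21888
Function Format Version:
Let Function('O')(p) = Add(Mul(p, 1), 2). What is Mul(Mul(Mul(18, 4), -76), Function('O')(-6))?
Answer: 21888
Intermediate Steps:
Function('O')(p) = Add(2, p) (Function('O')(p) = Add(p, 2) = Add(2, p))
Mul(Mul(Mul(18, 4), -76), Function('O')(-6)) = Mul(Mul(Mul(18, 4), -76), Add(2, -6)) = Mul(Mul(72, -76), -4) = Mul(-5472, -4) = 21888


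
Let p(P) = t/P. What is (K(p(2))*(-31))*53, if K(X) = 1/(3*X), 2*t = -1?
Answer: 6572/3 ≈ 2190.7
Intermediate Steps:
t = -1/2 (t = (1/2)*(-1) = -1/2 ≈ -0.50000)
p(P) = -1/(2*P)
K(X) = 1/(3*X)
(K(p(2))*(-31))*53 = ((1/(3*((-1/2/2))))*(-31))*53 = ((1/(3*((-1/2*1/2))))*(-31))*53 = ((1/(3*(-1/4)))*(-31))*53 = (((1/3)*(-4))*(-31))*53 = -4/3*(-31)*53 = (124/3)*53 = 6572/3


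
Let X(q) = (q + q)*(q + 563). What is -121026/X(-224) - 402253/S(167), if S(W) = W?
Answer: -10178459379/4227104 ≈ -2407.9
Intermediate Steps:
X(q) = 2*q*(563 + q) (X(q) = (2*q)*(563 + q) = 2*q*(563 + q))
-121026/X(-224) - 402253/S(167) = -121026*(-1/(448*(563 - 224))) - 402253/167 = -121026/(2*(-224)*339) - 402253*1/167 = -121026/(-151872) - 402253/167 = -121026*(-1/151872) - 402253/167 = 20171/25312 - 402253/167 = -10178459379/4227104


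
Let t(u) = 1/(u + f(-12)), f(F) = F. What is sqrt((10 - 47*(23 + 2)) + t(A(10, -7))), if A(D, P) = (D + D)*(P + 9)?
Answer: I*sqrt(228333)/14 ≈ 34.132*I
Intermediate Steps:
A(D, P) = 2*D*(9 + P) (A(D, P) = (2*D)*(9 + P) = 2*D*(9 + P))
t(u) = 1/(-12 + u) (t(u) = 1/(u - 12) = 1/(-12 + u))
sqrt((10 - 47*(23 + 2)) + t(A(10, -7))) = sqrt((10 - 47*(23 + 2)) + 1/(-12 + 2*10*(9 - 7))) = sqrt((10 - 47*25) + 1/(-12 + 2*10*2)) = sqrt((10 - 1175) + 1/(-12 + 40)) = sqrt(-1165 + 1/28) = sqrt(-32619/28) = I*sqrt(228333)/14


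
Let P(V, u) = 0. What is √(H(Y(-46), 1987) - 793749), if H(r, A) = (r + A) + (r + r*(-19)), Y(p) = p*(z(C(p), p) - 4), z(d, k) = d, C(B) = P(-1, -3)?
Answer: I*√794890 ≈ 891.57*I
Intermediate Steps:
C(B) = 0
Y(p) = -4*p (Y(p) = p*(0 - 4) = p*(-4) = -4*p)
H(r, A) = A - 17*r (H(r, A) = (A + r) + (r - 19*r) = (A + r) - 18*r = A - 17*r)
√(H(Y(-46), 1987) - 793749) = √((1987 - (-68)*(-46)) - 793749) = √((1987 - 17*184) - 793749) = √((1987 - 3128) - 793749) = √(-1141 - 793749) = √(-794890) = I*√794890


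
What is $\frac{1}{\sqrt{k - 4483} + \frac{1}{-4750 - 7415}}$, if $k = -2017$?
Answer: $- \frac{12165}{961916962501} - \frac{1479872250 i \sqrt{65}}{961916962501} \approx -1.2647 \cdot 10^{-8} - 0.012403 i$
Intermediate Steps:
$\frac{1}{\sqrt{k - 4483} + \frac{1}{-4750 - 7415}} = \frac{1}{\sqrt{-2017 - 4483} + \frac{1}{-4750 - 7415}} = \frac{1}{\sqrt{-6500} + \frac{1}{-12165}} = \frac{1}{10 i \sqrt{65} - \frac{1}{12165}} = \frac{1}{- \frac{1}{12165} + 10 i \sqrt{65}}$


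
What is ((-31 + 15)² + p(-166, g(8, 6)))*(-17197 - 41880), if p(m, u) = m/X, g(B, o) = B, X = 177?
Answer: -2667090242/177 ≈ -1.5068e+7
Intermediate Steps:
p(m, u) = m/177
((-31 + 15)² + p(-166, g(8, 6)))*(-17197 - 41880) = ((-31 + 15)² + (1/177)*(-166))*(-17197 - 41880) = ((-16)² - 166/177)*(-59077) = (256 - 166/177)*(-59077) = (45146/177)*(-59077) = -2667090242/177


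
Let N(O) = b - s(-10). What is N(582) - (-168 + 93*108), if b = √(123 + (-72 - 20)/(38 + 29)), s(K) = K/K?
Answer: -9877 + √545983/67 ≈ -9866.0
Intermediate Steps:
s(K) = 1
b = √545983/67 (b = √(123 - 92/67) = √(8149/67) = √545983/67 ≈ 11.028)
N(O) = -1 + √545983/67 (N(O) = √545983/67 - 1*1 = √545983/67 - 1 = -1 + √545983/67)
N(582) - (-168 + 93*108) = (-1 + √545983/67) - (-168 + 93*108) = (-1 + √545983/67) - (-168 + 10044) = (-1 + √545983/67) - 1*9876 = (-1 + √545983/67) - 9876 = -9877 + √545983/67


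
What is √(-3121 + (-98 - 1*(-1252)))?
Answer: I*√1967 ≈ 44.351*I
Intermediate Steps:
√(-3121 + (-98 - 1*(-1252))) = √(-3121 + (-98 + 1252)) = √(-3121 + 1154) = √(-1967) = I*√1967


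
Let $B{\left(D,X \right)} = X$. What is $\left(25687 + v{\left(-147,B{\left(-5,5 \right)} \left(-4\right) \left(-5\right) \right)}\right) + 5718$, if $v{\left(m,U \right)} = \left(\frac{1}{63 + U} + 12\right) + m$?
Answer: $\frac{5097011}{163} \approx 31270.0$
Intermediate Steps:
$v{\left(m,U \right)} = 12 + m + \frac{1}{63 + U}$ ($v{\left(m,U \right)} = \left(12 + \frac{1}{63 + U}\right) + m = 12 + m + \frac{1}{63 + U}$)
$\left(25687 + v{\left(-147,B{\left(-5,5 \right)} \left(-4\right) \left(-5\right) \right)}\right) + 5718 = \left(25687 + \frac{757 + 12 \cdot 5 \left(-4\right) \left(-5\right) + 63 \left(-147\right) + 5 \left(-4\right) \left(-5\right) \left(-147\right)}{63 + 5 \left(-4\right) \left(-5\right)}\right) + 5718 = \left(25687 + \frac{757 + 12 \left(\left(-20\right) \left(-5\right)\right) - 9261 + \left(-20\right) \left(-5\right) \left(-147\right)}{63 - -100}\right) + 5718 = \left(25687 + \frac{757 + 12 \cdot 100 - 9261 + 100 \left(-147\right)}{63 + 100}\right) + 5718 = \left(25687 + \frac{757 + 1200 - 9261 - 14700}{163}\right) + 5718 = \left(25687 + \frac{1}{163} \left(-22004\right)\right) + 5718 = \left(25687 - \frac{22004}{163}\right) + 5718 = \frac{4164977}{163} + 5718 = \frac{5097011}{163}$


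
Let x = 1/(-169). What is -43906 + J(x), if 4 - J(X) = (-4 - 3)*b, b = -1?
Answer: -43909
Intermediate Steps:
x = -1/169 ≈ -0.0059172
J(X) = -3 (J(X) = 4 - (-4 - 3)*(-1) = 4 - (-7)*(-1) = 4 - 1*7 = 4 - 7 = -3)
-43906 + J(x) = -43906 - 3 = -43909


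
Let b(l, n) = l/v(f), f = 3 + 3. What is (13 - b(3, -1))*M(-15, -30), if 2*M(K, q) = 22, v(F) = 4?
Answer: 539/4 ≈ 134.75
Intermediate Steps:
f = 6
M(K, q) = 11 (M(K, q) = (½)*22 = 11)
b(l, n) = l/4
(13 - b(3, -1))*M(-15, -30) = (13 - 3/4)*11 = (13 - 1*¾)*11 = (13 - ¾)*11 = (49/4)*11 = 539/4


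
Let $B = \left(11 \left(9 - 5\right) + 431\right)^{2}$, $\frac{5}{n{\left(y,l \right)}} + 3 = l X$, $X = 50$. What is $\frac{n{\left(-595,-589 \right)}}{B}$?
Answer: $- \frac{1}{1329066625} \approx -7.5241 \cdot 10^{-10}$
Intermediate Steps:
$n{\left(y,l \right)} = \frac{5}{-3 + 50 l}$ ($n{\left(y,l \right)} = \frac{5}{-3 + l 50} = \frac{5}{-3 + 50 l}$)
$B = 225625$ ($B = \left(11 \cdot 4 + 431\right)^{2} = \left(44 + 431\right)^{2} = 475^{2} = 225625$)
$\frac{n{\left(-595,-589 \right)}}{B} = \frac{5 \frac{1}{-3 + 50 \left(-589\right)}}{225625} = \frac{5}{-3 - 29450} \cdot \frac{1}{225625} = \frac{5}{-29453} \cdot \frac{1}{225625} = 5 \left(- \frac{1}{29453}\right) \frac{1}{225625} = \left(- \frac{5}{29453}\right) \frac{1}{225625} = - \frac{1}{1329066625}$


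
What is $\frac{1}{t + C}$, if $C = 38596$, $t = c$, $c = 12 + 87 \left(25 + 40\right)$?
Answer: $\frac{1}{44263} \approx 2.2592 \cdot 10^{-5}$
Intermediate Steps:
$c = 5667$ ($c = 12 + 87 \cdot 65 = 12 + 5655 = 5667$)
$t = 5667$
$\frac{1}{t + C} = \frac{1}{5667 + 38596} = \frac{1}{44263}$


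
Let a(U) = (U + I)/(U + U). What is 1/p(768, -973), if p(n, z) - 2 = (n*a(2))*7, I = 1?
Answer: 1/4034 ≈ 0.00024789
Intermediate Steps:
a(U) = (1 + U)/(2*U) (a(U) = (U + 1)/(U + U) = (1 + U)/((2*U)) = (1 + U)*(1/(2*U)) = (1 + U)/(2*U))
p(n, z) = 2 + 21*n/4 (p(n, z) = 2 + (n*((½)*(1 + 2)/2))*7 = 2 + (n*((½)*(½)*3))*7 = 2 + (n*(¾))*7 = 2 + (3*n/4)*7 = 2 + 21*n/4)
1/p(768, -973) = 1/(2 + (21/4)*768) = 1/(2 + 4032) = 1/4034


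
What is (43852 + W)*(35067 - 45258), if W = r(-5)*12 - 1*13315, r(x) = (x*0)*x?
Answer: -311202567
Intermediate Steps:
r(x) = 0 (r(x) = 0*x = 0)
W = -13315 (W = 0*12 - 1*13315 = 0 - 13315 = -13315)
(43852 + W)*(35067 - 45258) = (43852 - 13315)*(35067 - 45258) = 30537*(-10191) = -311202567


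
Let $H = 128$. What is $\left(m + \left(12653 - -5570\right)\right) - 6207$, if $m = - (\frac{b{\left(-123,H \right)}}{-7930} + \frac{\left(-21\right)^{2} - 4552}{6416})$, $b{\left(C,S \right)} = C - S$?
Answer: $\frac{305695805947}{25439440} \approx 12017.0$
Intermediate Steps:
$m = \frac{15494907}{25439440}$ ($m = - (\frac{-123 - 128}{-7930} + \frac{\left(-21\right)^{2} - 4552}{6416}) = - (\left(-123 - 128\right) \left(- \frac{1}{7930}\right) + \left(441 - 4552\right) \frac{1}{6416}) = - (\left(-251\right) \left(- \frac{1}{7930}\right) - \frac{4111}{6416}) = - (\frac{251}{7930} - \frac{4111}{6416}) = \left(-1\right) \left(- \frac{15494907}{25439440}\right) = \frac{15494907}{25439440} \approx 0.60909$)
$\left(m + \left(12653 - -5570\right)\right) - 6207 = \left(\frac{15494907}{25439440} + \left(12653 - -5570\right)\right) - 6207 = \left(\frac{15494907}{25439440} + \left(12653 + 5570\right)\right) - 6207 = \left(\frac{15494907}{25439440} + 18223\right) - 6207 = \frac{463598410027}{25439440} - 6207 = \frac{305695805947}{25439440}$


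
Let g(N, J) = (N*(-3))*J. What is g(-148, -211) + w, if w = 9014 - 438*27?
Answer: -96496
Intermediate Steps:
w = -2812 (w = 9014 - 1*11826 = 9014 - 11826 = -2812)
g(N, J) = -3*J*N (g(N, J) = (-3*N)*J = -3*J*N)
g(-148, -211) + w = -3*(-211)*(-148) - 2812 = -93684 - 2812 = -96496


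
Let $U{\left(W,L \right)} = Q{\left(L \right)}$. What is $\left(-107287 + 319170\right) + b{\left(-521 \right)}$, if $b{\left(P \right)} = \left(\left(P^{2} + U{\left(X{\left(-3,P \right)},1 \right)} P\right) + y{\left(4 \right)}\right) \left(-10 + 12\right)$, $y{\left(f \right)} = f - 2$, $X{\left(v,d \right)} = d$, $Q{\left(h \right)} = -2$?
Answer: $756853$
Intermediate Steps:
$y{\left(f \right)} = -2 + f$
$U{\left(W,L \right)} = -2$
$b{\left(P \right)} = 4 - 4 P + 2 P^{2}$ ($b{\left(P \right)} = \left(\left(P^{2} - 2 P\right) + \left(-2 + 4\right)\right) \left(-10 + 12\right) = \left(\left(P^{2} - 2 P\right) + 2\right) 2 = \left(2 + P^{2} - 2 P\right) 2 = 4 - 4 P + 2 P^{2}$)
$\left(-107287 + 319170\right) + b{\left(-521 \right)} = \left(-107287 + 319170\right) + \left(4 - -2084 + 2 \left(-521\right)^{2}\right) = 211883 + \left(4 + 2084 + 2 \cdot 271441\right) = 211883 + \left(4 + 2084 + 542882\right) = 211883 + 544970 = 756853$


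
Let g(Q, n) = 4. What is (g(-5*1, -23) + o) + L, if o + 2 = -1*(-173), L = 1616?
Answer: 1791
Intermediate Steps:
o = 171 (o = -2 - 1*(-173) = -2 + 173 = 171)
(g(-5*1, -23) + o) + L = (4 + 171) + 1616 = 175 + 1616 = 1791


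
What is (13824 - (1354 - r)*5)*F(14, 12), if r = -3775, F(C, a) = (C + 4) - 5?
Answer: -153673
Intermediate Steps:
F(C, a) = -1 + C (F(C, a) = (4 + C) - 5 = -1 + C)
(13824 - (1354 - r)*5)*F(14, 12) = (13824 - (1354 - 1*(-3775))*5)*(-1 + 14) = (13824 - (1354 + 3775)*5)*13 = (13824 - 5129*5)*13 = (13824 - 1*25645)*13 = (13824 - 25645)*13 = -11821*13 = -153673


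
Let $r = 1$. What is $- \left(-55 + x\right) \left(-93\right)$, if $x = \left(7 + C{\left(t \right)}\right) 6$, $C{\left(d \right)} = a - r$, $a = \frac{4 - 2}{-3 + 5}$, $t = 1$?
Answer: $-1209$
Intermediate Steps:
$a = 1$ ($a = \frac{2}{2} = 2 \cdot \frac{1}{2} = 1$)
$C{\left(d \right)} = 0$ ($C{\left(d \right)} = 1 - 1 = 0$)
$x = 42$ ($x = \left(7 + 0\right) 6 = 7 \cdot 6 = 42$)
$- \left(-55 + x\right) \left(-93\right) = - \left(-55 + 42\right) \left(-93\right) = - \left(-13\right) \left(-93\right) = \left(-1\right) 1209 = -1209$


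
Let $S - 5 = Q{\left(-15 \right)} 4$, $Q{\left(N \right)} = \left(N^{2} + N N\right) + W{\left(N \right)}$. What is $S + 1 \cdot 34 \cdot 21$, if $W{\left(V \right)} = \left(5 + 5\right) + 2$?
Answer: $2567$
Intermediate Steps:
$W{\left(V \right)} = 12$ ($W{\left(V \right)} = 10 + 2 = 12$)
$Q{\left(N \right)} = 12 + 2 N^{2}$ ($Q{\left(N \right)} = \left(N^{2} + N N\right) + 12 = \left(N^{2} + N^{2}\right) + 12 = 2 N^{2} + 12 = 12 + 2 N^{2}$)
$S = 1853$ ($S = 5 + \left(12 + 2 \left(-15\right)^{2}\right) 4 = 5 + \left(12 + 2 \cdot 225\right) 4 = 5 + \left(12 + 450\right) 4 = 5 + 462 \cdot 4 = 5 + 1848 = 1853$)
$S + 1 \cdot 34 \cdot 21 = 1853 + 1 \cdot 34 \cdot 21 = 1853 + 34 \cdot 21 = 1853 + 714 = 2567$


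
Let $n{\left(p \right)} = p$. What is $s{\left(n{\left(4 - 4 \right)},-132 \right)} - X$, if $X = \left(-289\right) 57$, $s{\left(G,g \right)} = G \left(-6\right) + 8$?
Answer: $16481$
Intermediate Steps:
$s{\left(G,g \right)} = 8 - 6 G$ ($s{\left(G,g \right)} = - 6 G + 8 = 8 - 6 G$)
$X = -16473$
$s{\left(n{\left(4 - 4 \right)},-132 \right)} - X = \left(8 - 6 \left(4 - 4\right)\right) - -16473 = \left(8 - 0\right) + 16473 = \left(8 + 0\right) + 16473 = 8 + 16473 = 16481$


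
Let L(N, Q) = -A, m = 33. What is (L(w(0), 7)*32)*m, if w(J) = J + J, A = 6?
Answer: -6336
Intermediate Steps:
w(J) = 2*J
L(N, Q) = -6 (L(N, Q) = -1*6 = -6)
(L(w(0), 7)*32)*m = -6*32*33 = -192*33 = -6336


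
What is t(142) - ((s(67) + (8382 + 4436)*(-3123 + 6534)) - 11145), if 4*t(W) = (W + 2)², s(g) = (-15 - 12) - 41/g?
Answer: -2928291373/67 ≈ -4.3706e+7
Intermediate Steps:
s(g) = -27 - 41/g
t(W) = (2 + W)²/4 (t(W) = (W + 2)²/4 = (2 + W)²/4)
t(142) - ((s(67) + (8382 + 4436)*(-3123 + 6534)) - 11145) = (2 + 142)²/4 - (((-27 - 41/67) + (8382 + 4436)*(-3123 + 6534)) - 11145) = (¼)*144² - (((-27 - 41*1/67) + 12818*3411) - 11145) = (¼)*20736 - (((-27 - 41/67) + 43722198) - 11145) = 5184 - ((-1850/67 + 43722198) - 11145) = 5184 - (2929385416/67 - 11145) = 5184 - 1*2928638701/67 = 5184 - 2928638701/67 = -2928291373/67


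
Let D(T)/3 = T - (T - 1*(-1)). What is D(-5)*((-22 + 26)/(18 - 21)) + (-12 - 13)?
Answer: -21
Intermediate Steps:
D(T) = -3 (D(T) = 3*(T - (T - 1*(-1))) = 3*(T - (T + 1)) = 3*(T - (1 + T)) = 3*(T + (-1 - T)) = 3*(-1) = -3)
D(-5)*((-22 + 26)/(18 - 21)) + (-12 - 13) = -3*(-22 + 26)/(18 - 21) + (-12 - 13) = -12/(-3) - 25 = -12*(-1)/3 - 25 = -3*(-4/3) - 25 = 4 - 25 = -21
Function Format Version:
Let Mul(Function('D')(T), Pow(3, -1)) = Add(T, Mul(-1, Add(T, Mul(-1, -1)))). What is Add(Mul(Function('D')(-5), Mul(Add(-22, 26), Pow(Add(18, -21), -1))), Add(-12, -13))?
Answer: -21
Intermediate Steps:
Function('D')(T) = -3 (Function('D')(T) = Mul(3, Add(T, Mul(-1, Add(T, Mul(-1, -1))))) = Mul(3, Add(T, Mul(-1, Add(T, 1)))) = Mul(3, Add(T, Mul(-1, Add(1, T)))) = Mul(3, Add(T, Add(-1, Mul(-1, T)))) = Mul(3, -1) = -3)
Add(Mul(Function('D')(-5), Mul(Add(-22, 26), Pow(Add(18, -21), -1))), Add(-12, -13)) = Add(Mul(-3, Mul(Add(-22, 26), Pow(Add(18, -21), -1))), Add(-12, -13)) = Add(Mul(-3, Mul(4, Pow(-3, -1))), -25) = Add(Mul(-3, Mul(4, Rational(-1, 3))), -25) = Add(Mul(-3, Rational(-4, 3)), -25) = Add(4, -25) = -21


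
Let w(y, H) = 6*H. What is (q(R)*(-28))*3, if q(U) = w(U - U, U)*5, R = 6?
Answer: -15120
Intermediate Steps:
q(U) = 30*U (q(U) = (6*U)*5 = 30*U)
(q(R)*(-28))*3 = ((30*6)*(-28))*3 = (180*(-28))*3 = -5040*3 = -15120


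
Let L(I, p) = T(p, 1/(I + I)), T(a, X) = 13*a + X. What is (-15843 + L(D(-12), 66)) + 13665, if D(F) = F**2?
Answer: -380159/288 ≈ -1320.0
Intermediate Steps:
T(a, X) = X + 13*a
L(I, p) = 1/(2*I) + 13*p (L(I, p) = 1/(I + I) + 13*p = 1/(2*I) + 13*p)
(-15843 + L(D(-12), 66)) + 13665 = (-15843 + (1/(2*((-12)**2)) + 13*66)) + 13665 = (-15843 + ((1/2)/144 + 858)) + 13665 = (-15843 + ((1/2)*(1/144) + 858)) + 13665 = (-15843 + (1/288 + 858)) + 13665 = (-15843 + 247105/288) + 13665 = -4315679/288 + 13665 = -380159/288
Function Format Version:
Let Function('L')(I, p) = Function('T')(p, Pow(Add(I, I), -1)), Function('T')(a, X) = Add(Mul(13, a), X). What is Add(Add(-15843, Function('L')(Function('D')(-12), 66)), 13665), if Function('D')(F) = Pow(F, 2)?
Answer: Rational(-380159, 288) ≈ -1320.0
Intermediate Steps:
Function('T')(a, X) = Add(X, Mul(13, a))
Function('L')(I, p) = Add(Mul(Rational(1, 2), Pow(I, -1)), Mul(13, p)) (Function('L')(I, p) = Add(Pow(Add(I, I), -1), Mul(13, p)) = Add(Pow(Mul(2, I), -1), Mul(13, p)) = Add(Mul(Rational(1, 2), Pow(I, -1)), Mul(13, p)))
Add(Add(-15843, Function('L')(Function('D')(-12), 66)), 13665) = Add(Add(-15843, Add(Mul(Rational(1, 2), Pow(Pow(-12, 2), -1)), Mul(13, 66))), 13665) = Add(Add(-15843, Add(Mul(Rational(1, 2), Pow(144, -1)), 858)), 13665) = Add(Add(-15843, Add(Mul(Rational(1, 2), Rational(1, 144)), 858)), 13665) = Add(Add(-15843, Add(Rational(1, 288), 858)), 13665) = Add(Add(-15843, Rational(247105, 288)), 13665) = Add(Rational(-4315679, 288), 13665) = Rational(-380159, 288)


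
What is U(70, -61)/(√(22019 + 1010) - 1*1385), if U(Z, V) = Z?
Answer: -48475/947598 - 35*√23029/947598 ≈ -0.056761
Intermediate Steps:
U(70, -61)/(√(22019 + 1010) - 1*1385) = 70/(√(22019 + 1010) - 1*1385) = 70/(√23029 - 1385) = 70/(-1385 + √23029)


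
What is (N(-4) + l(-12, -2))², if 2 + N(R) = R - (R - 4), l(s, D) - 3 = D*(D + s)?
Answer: 1089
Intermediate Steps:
l(s, D) = 3 + D*(D + s)
N(R) = 2 (N(R) = -2 + (R - (R - 4)) = -2 + (R - (-4 + R)) = -2 + (R + (4 - R)) = -2 + 4 = 2)
(N(-4) + l(-12, -2))² = (2 + (3 + (-2)² - 2*(-12)))² = (2 + (3 + 4 + 24))² = (2 + 31)² = 33² = 1089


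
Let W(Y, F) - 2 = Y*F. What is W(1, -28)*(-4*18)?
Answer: 1872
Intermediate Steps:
W(Y, F) = 2 + F*Y (W(Y, F) = 2 + Y*F = 2 + F*Y)
W(1, -28)*(-4*18) = (2 - 28*1)*(-4*18) = (2 - 28)*(-72) = -26*(-72) = 1872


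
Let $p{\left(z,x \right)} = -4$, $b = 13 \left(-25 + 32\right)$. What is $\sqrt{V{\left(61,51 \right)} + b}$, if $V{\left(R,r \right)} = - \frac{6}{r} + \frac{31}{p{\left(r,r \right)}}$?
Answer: $\frac{\sqrt{96101}}{34} \approx 9.1177$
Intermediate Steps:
$b = 91$ ($b = 13 \cdot 7 = 91$)
$V{\left(R,r \right)} = - \frac{31}{4} - \frac{6}{r}$ ($V{\left(R,r \right)} = - \frac{6}{r} + \frac{31}{-4} = - \frac{6}{r} + 31 \left(- \frac{1}{4}\right) = - \frac{6}{r} - \frac{31}{4} = - \frac{31}{4} - \frac{6}{r}$)
$\sqrt{V{\left(61,51 \right)} + b} = \sqrt{\left(- \frac{31}{4} - \frac{6}{51}\right) + 91} = \sqrt{\left(- \frac{31}{4} - \frac{2}{17}\right) + 91} = \sqrt{- \frac{535}{68} + 91} = \sqrt{\frac{5653}{68}} = \frac{\sqrt{96101}}{34}$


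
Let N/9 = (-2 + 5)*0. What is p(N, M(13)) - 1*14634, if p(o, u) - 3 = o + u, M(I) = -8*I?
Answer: -14735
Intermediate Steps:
N = 0 (N = 9*((-2 + 5)*0) = 9*(3*0) = 9*0 = 0)
p(o, u) = 3 + o + u (p(o, u) = 3 + (o + u) = 3 + o + u)
p(N, M(13)) - 1*14634 = (3 + 0 - 8*13) - 1*14634 = (3 + 0 - 104) - 14634 = -101 - 14634 = -14735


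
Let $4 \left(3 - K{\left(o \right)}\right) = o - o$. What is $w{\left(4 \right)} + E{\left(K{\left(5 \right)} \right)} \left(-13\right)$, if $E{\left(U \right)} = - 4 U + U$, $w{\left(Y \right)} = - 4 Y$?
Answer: $101$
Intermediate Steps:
$K{\left(o \right)} = 3$ ($K{\left(o \right)} = 3 - \frac{o - o}{4} = 3 - 0 = 3 + 0 = 3$)
$E{\left(U \right)} = - 3 U$
$w{\left(4 \right)} + E{\left(K{\left(5 \right)} \right)} \left(-13\right) = \left(-4\right) 4 + \left(-3\right) 3 \left(-13\right) = -16 - -117 = -16 + 117 = 101$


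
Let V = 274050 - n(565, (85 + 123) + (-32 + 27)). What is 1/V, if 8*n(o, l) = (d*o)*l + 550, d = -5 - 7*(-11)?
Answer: -4/3033095 ≈ -1.3188e-6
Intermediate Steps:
d = 72 (d = -5 + 77 = 72)
n(o, l) = 275/4 + 9*l*o (n(o, l) = ((72*o)*l + 550)/8 = (72*l*o + 550)/8 = (550 + 72*l*o)/8 = 275/4 + 9*l*o)
V = -3033095/4 (V = 274050 - (275/4 + 9*((85 + 123) + (-32 + 27))*565) = 274050 - (275/4 + 9*(208 - 5)*565) = 274050 - (275/4 + 9*203*565) = 274050 - (275/4 + 1032255) = 274050 - 1*4129295/4 = 274050 - 4129295/4 = -3033095/4 ≈ -7.5827e+5)
1/V = 1/(-3033095/4) = -4/3033095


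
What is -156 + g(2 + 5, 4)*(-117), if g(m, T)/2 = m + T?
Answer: -2730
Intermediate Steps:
g(m, T) = 2*T + 2*m (g(m, T) = 2*(m + T) = 2*(T + m) = 2*T + 2*m)
-156 + g(2 + 5, 4)*(-117) = -156 + (2*4 + 2*(2 + 5))*(-117) = -156 + (8 + 2*7)*(-117) = -156 + (8 + 14)*(-117) = -156 + 22*(-117) = -156 - 2574 = -2730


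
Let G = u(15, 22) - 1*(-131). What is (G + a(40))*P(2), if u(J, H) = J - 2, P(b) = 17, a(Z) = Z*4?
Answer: 5168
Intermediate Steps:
a(Z) = 4*Z
u(J, H) = -2 + J
G = 144 (G = (-2 + 15) - 1*(-131) = 13 + 131 = 144)
(G + a(40))*P(2) = (144 + 4*40)*17 = (144 + 160)*17 = 304*17 = 5168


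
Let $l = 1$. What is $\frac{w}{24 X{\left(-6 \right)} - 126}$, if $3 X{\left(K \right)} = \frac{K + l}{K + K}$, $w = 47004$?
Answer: $- \frac{35253}{92} \approx -383.18$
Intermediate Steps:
$X{\left(K \right)} = \frac{1 + K}{6 K}$ ($X{\left(K \right)} = \frac{\left(K + 1\right) \frac{1}{K + K}}{3} = \frac{\left(1 + K\right) \frac{1}{2 K}}{3} = \frac{\frac{1}{2} \frac{1}{K} \left(1 + K\right)}{3} = \frac{1 + K}{6 K}$)
$\frac{w}{24 X{\left(-6 \right)} - 126} = \frac{47004}{24 \frac{1 - 6}{6 \left(-6\right)} - 126} = \frac{47004}{24 \cdot \frac{1}{6} \left(- \frac{1}{6}\right) \left(-5\right) - 126} = \frac{47004}{24 \cdot \frac{5}{36} - 126} = \frac{47004}{\frac{10}{3} - 126} = \frac{47004}{- \frac{368}{3}} = 47004 \left(- \frac{3}{368}\right) = - \frac{35253}{92}$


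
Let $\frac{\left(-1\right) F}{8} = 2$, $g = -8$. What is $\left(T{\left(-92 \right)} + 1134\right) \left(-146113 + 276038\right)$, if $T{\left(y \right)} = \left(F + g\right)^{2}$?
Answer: $222171750$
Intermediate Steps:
$F = -16$ ($F = \left(-8\right) 2 = -16$)
$T{\left(y \right)} = 576$ ($T{\left(y \right)} = \left(-16 - 8\right)^{2} = \left(-24\right)^{2} = 576$)
$\left(T{\left(-92 \right)} + 1134\right) \left(-146113 + 276038\right) = \left(576 + 1134\right) \left(-146113 + 276038\right) = 1710 \cdot 129925 = 222171750$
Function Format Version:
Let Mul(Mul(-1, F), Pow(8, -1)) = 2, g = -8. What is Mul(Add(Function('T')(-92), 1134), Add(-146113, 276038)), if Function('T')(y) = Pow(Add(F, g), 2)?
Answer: 222171750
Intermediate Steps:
F = -16 (F = Mul(-8, 2) = -16)
Function('T')(y) = 576 (Function('T')(y) = Pow(Add(-16, -8), 2) = Pow(-24, 2) = 576)
Mul(Add(Function('T')(-92), 1134), Add(-146113, 276038)) = Mul(Add(576, 1134), Add(-146113, 276038)) = Mul(1710, 129925) = 222171750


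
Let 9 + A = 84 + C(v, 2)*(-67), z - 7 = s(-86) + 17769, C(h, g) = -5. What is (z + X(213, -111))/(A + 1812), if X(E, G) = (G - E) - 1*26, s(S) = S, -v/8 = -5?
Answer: 8670/1111 ≈ 7.8038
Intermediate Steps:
v = 40 (v = -8*(-5) = 40)
z = 17690 (z = 7 + (-86 + 17769) = 7 + 17683 = 17690)
A = 410 (A = -9 + (84 - 5*(-67)) = -9 + (84 + 335) = -9 + 419 = 410)
X(E, G) = -26 + G - E (X(E, G) = (G - E) - 26 = -26 + G - E)
(z + X(213, -111))/(A + 1812) = (17690 + (-26 - 111 - 1*213))/(410 + 1812) = (17690 + (-26 - 111 - 213))/2222 = (17690 - 350)*(1/2222) = 17340*(1/2222) = 8670/1111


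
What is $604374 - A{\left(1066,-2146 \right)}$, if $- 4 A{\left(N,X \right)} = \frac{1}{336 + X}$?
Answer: $\frac{4375667759}{7240} \approx 6.0437 \cdot 10^{5}$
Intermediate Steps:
$A{\left(N,X \right)} = - \frac{1}{4 \left(336 + X\right)}$
$604374 - A{\left(1066,-2146 \right)} = 604374 - - \frac{1}{1344 + 4 \left(-2146\right)} = 604374 - - \frac{1}{1344 - 8584} = 604374 - - \frac{1}{-7240} = 604374 - \left(-1\right) \left(- \frac{1}{7240}\right) = 604374 - \frac{1}{7240} = \frac{4375667759}{7240}$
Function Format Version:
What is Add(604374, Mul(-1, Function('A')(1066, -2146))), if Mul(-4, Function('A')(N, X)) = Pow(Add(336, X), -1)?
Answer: Rational(4375667759, 7240) ≈ 6.0437e+5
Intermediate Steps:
Function('A')(N, X) = Mul(Rational(-1, 4), Pow(Add(336, X), -1))
Add(604374, Mul(-1, Function('A')(1066, -2146))) = Add(604374, Mul(-1, Mul(-1, Pow(Add(1344, Mul(4, -2146)), -1)))) = Add(604374, Mul(-1, Mul(-1, Pow(Add(1344, -8584), -1)))) = Add(604374, Mul(-1, Mul(-1, Pow(-7240, -1)))) = Add(604374, Mul(-1, Mul(-1, Rational(-1, 7240)))) = Add(604374, Mul(-1, Rational(1, 7240))) = Add(604374, Rational(-1, 7240)) = Rational(4375667759, 7240)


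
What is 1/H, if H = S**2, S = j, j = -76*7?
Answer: 1/283024 ≈ 3.5333e-6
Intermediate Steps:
j = -532
S = -532
H = 283024 (H = (-532)**2 = 283024)
1/H = 1/283024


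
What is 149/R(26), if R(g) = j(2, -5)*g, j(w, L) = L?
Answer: -149/130 ≈ -1.1462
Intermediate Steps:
R(g) = -5*g
149/R(26) = 149/((-5*26)) = 149/(-130) = 149*(-1/130) = -149/130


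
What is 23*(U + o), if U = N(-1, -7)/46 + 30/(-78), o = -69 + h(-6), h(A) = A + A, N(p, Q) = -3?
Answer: -48707/26 ≈ -1873.3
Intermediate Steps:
h(A) = 2*A
o = -81 (o = -69 + 2*(-6) = -69 - 12 = -81)
U = -269/598 (U = -3/46 + 30/(-78) = -3*1/46 + 30*(-1/78) = -3/46 - 5/13 = -269/598 ≈ -0.44983)
23*(U + o) = 23*(-269/598 - 81) = 23*(-48707/598) = -48707/26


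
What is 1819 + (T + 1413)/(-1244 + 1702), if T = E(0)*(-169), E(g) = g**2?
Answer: 834515/458 ≈ 1822.1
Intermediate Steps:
T = 0 (T = 0**2*(-169) = 0*(-169) = 0)
1819 + (T + 1413)/(-1244 + 1702) = 1819 + (0 + 1413)/(-1244 + 1702) = 1819 + 1413/458 = 834515/458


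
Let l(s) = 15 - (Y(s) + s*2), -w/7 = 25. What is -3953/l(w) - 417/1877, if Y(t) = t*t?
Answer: -5198639/56798020 ≈ -0.091529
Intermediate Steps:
Y(t) = t²
w = -175 (w = -7*25 = -175)
l(s) = 15 - s² - 2*s (l(s) = 15 - (s² + s*2) = 15 - (s² + 2*s) = 15 + (-s² - 2*s) = 15 - s² - 2*s)
-3953/l(w) - 417/1877 = -3953/(15 - 1*(-175)² - 2*(-175)) - 417/1877 = -3953/(15 - 1*30625 + 350) - 417*1/1877 = -3953/(15 - 30625 + 350) - 417/1877 = -3953/(-30260) - 417/1877 = -3953*(-1/30260) - 417/1877 = 3953/30260 - 417/1877 = -5198639/56798020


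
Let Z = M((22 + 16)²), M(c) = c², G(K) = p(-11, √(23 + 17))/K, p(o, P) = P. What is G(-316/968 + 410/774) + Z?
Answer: 2085136 + 187308*√10/19037 ≈ 2.0852e+6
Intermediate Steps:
G(K) = 2*√10/K (G(K) = √(23 + 17)/K = √40/K = (2*√10)/K = 2*√10/K)
Z = 2085136 (Z = ((22 + 16)²)² = (38²)² = 1444² = 2085136)
G(-316/968 + 410/774) + Z = 2*√10/(-316/968 + 410/774) + 2085136 = 2*√10/(-316*1/968 + 410*(1/774)) + 2085136 = 2*√10/(-79/242 + 205/387) + 2085136 = 2*√10/(19037/93654) + 2085136 = 2*√10*(93654/19037) + 2085136 = 187308*√10/19037 + 2085136 = 2085136 + 187308*√10/19037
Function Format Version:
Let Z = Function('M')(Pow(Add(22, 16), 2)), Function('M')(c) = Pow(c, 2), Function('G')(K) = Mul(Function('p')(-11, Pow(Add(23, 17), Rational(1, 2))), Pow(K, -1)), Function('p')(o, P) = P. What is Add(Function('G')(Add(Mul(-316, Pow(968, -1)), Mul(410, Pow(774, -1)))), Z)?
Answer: Add(2085136, Mul(Rational(187308, 19037), Pow(10, Rational(1, 2)))) ≈ 2.0852e+6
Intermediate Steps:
Function('G')(K) = Mul(2, Pow(10, Rational(1, 2)), Pow(K, -1)) (Function('G')(K) = Mul(Pow(Add(23, 17), Rational(1, 2)), Pow(K, -1)) = Mul(Pow(40, Rational(1, 2)), Pow(K, -1)) = Mul(Mul(2, Pow(10, Rational(1, 2))), Pow(K, -1)) = Mul(2, Pow(10, Rational(1, 2)), Pow(K, -1)))
Z = 2085136 (Z = Pow(Pow(Add(22, 16), 2), 2) = Pow(Pow(38, 2), 2) = Pow(1444, 2) = 2085136)
Add(Function('G')(Add(Mul(-316, Pow(968, -1)), Mul(410, Pow(774, -1)))), Z) = Add(Mul(2, Pow(10, Rational(1, 2)), Pow(Add(Mul(-316, Pow(968, -1)), Mul(410, Pow(774, -1))), -1)), 2085136) = Add(Mul(2, Pow(10, Rational(1, 2)), Pow(Add(Mul(-316, Rational(1, 968)), Mul(410, Rational(1, 774))), -1)), 2085136) = Add(Mul(2, Pow(10, Rational(1, 2)), Pow(Add(Rational(-79, 242), Rational(205, 387)), -1)), 2085136) = Add(Mul(2, Pow(10, Rational(1, 2)), Pow(Rational(19037, 93654), -1)), 2085136) = Add(Mul(2, Pow(10, Rational(1, 2)), Rational(93654, 19037)), 2085136) = Add(Mul(Rational(187308, 19037), Pow(10, Rational(1, 2))), 2085136) = Add(2085136, Mul(Rational(187308, 19037), Pow(10, Rational(1, 2))))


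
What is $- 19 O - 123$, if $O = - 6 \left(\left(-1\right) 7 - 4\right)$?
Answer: $-1377$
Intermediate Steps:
$O = 66$ ($O = - 6 \left(-7 - 4\right) = \left(-6\right) \left(-11\right) = 66$)
$- 19 O - 123 = \left(-19\right) 66 - 123 = -1254 - 123 = -1377$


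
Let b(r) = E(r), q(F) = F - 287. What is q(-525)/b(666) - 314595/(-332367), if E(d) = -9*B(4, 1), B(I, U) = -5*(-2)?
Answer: 49699259/4985505 ≈ 9.9688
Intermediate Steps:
B(I, U) = 10
q(F) = -287 + F
E(d) = -90 (E(d) = -9*10 = -90)
b(r) = -90
q(-525)/b(666) - 314595/(-332367) = (-287 - 525)/(-90) - 314595/(-332367) = -812*(-1/90) - 314595*(-1/332367) = 406/45 + 104865/110789 = 49699259/4985505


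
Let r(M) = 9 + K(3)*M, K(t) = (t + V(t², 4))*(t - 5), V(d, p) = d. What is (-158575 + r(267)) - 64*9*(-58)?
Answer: -131566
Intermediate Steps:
K(t) = (-5 + t)*(t + t²) (K(t) = (t + t²)*(t - 5) = (t + t²)*(-5 + t) = (-5 + t)*(t + t²))
r(M) = 9 - 24*M (r(M) = 9 + (3*(-5 + 3² - 4*3))*M = 9 + (3*(-5 + 9 - 12))*M = 9 + (3*(-8))*M = 9 - 24*M)
(-158575 + r(267)) - 64*9*(-58) = (-158575 + (9 - 24*267)) - 64*9*(-58) = (-158575 + (9 - 6408)) - 576*(-58) = (-158575 - 6399) + 33408 = -164974 + 33408 = -131566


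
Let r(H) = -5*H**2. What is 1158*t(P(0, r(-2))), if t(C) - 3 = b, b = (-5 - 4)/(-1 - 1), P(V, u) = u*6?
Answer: 8685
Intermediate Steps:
P(V, u) = 6*u
b = 9/2 (b = -9/(-2) = -9*(-1/2) = 9/2 ≈ 4.5000)
t(C) = 15/2 (t(C) = 3 + 9/2 = 15/2)
1158*t(P(0, r(-2))) = 1158*(15/2) = 8685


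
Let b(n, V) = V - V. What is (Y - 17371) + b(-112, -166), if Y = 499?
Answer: -16872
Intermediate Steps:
b(n, V) = 0
(Y - 17371) + b(-112, -166) = (499 - 17371) + 0 = -16872 + 0 = -16872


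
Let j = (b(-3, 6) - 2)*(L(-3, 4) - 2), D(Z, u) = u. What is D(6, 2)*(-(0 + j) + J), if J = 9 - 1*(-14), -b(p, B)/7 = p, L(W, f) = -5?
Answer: 312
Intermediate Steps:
b(p, B) = -7*p
j = -133 (j = (-7*(-3) - 2)*(-5 - 2) = (21 - 2)*(-7) = 19*(-7) = -133)
J = 23 (J = 9 + 14 = 23)
D(6, 2)*(-(0 + j) + J) = 2*(-(0 - 133) + 23) = 2*(-1*(-133) + 23) = 2*(133 + 23) = 2*156 = 312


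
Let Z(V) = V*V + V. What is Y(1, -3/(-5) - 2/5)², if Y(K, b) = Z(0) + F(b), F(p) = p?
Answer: 1/25 ≈ 0.040000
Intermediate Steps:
Z(V) = V + V² (Z(V) = V² + V = V + V²)
Y(K, b) = b (Y(K, b) = 0*(1 + 0) + b = 0*1 + b = 0 + b = b)
Y(1, -3/(-5) - 2/5)² = (-3/(-5) - 2/5)² = (-3*(-⅕) - 2*⅕)² = (⅗ - ⅖)² = (⅕)² = 1/25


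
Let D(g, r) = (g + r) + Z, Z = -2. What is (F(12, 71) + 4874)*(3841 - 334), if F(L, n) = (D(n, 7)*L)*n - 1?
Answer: 244174875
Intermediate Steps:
D(g, r) = -2 + g + r (D(g, r) = (g + r) - 2 = -2 + g + r)
F(L, n) = -1 + L*n*(5 + n) (F(L, n) = ((-2 + n + 7)*L)*n - 1 = ((5 + n)*L)*n - 1 = (L*(5 + n))*n - 1 = L*n*(5 + n) - 1 = -1 + L*n*(5 + n))
(F(12, 71) + 4874)*(3841 - 334) = ((-1 + 12*71*(5 + 71)) + 4874)*(3841 - 334) = ((-1 + 12*71*76) + 4874)*3507 = ((-1 + 64752) + 4874)*3507 = (64751 + 4874)*3507 = 69625*3507 = 244174875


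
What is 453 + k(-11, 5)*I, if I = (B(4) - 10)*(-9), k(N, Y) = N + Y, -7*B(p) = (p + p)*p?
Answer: -2337/7 ≈ -333.86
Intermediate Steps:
B(p) = -2*p²/7 (B(p) = -(p + p)*p/7 = -2*p*p/7 = -2*p²/7)
I = 918/7 (I = (-2/7*4² - 10)*(-9) = (-2/7*16 - 10)*(-9) = (-32/7 - 10)*(-9) = -102/7*(-9) = 918/7 ≈ 131.14)
453 + k(-11, 5)*I = 453 + (-11 + 5)*(918/7) = 453 - 6*918/7 = 453 - 5508/7 = -2337/7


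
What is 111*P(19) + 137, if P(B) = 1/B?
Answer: 2714/19 ≈ 142.84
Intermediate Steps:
111*P(19) + 137 = 111/19 + 137 = 2714/19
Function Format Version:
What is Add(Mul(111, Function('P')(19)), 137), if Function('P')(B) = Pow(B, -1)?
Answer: Rational(2714, 19) ≈ 142.84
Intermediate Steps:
Add(Mul(111, Function('P')(19)), 137) = Add(Mul(111, Pow(19, -1)), 137) = Add(Mul(111, Rational(1, 19)), 137) = Add(Rational(111, 19), 137) = Rational(2714, 19)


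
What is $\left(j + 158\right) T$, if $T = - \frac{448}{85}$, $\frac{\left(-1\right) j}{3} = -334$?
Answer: $- \frac{103936}{17} \approx -6113.9$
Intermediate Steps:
$j = 1002$ ($j = \left(-3\right) \left(-334\right) = 1002$)
$T = - \frac{448}{85}$ ($T = \left(-448\right) \frac{1}{85} = - \frac{448}{85} \approx -5.2706$)
$\left(j + 158\right) T = \left(1002 + 158\right) \left(- \frac{448}{85}\right) = 1160 \left(- \frac{448}{85}\right) = - \frac{103936}{17}$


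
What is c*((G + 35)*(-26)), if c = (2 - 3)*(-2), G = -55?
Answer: 1040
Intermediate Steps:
c = 2 (c = -1*(-2) = 2)
c*((G + 35)*(-26)) = 2*((-55 + 35)*(-26)) = 2*(-20*(-26)) = 2*520 = 1040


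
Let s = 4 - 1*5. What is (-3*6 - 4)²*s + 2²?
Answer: -480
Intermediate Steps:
s = -1 (s = 4 - 5 = -1)
(-3*6 - 4)²*s + 2² = (-3*6 - 4)²*(-1) + 2² = (-18 - 4)²*(-1) + 4 = (-22)²*(-1) + 4 = 484*(-1) + 4 = -484 + 4 = -480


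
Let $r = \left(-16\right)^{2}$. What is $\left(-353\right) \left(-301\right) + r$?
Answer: $106509$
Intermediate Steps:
$r = 256$
$\left(-353\right) \left(-301\right) + r = \left(-353\right) \left(-301\right) + 256 = 106253 + 256 = 106509$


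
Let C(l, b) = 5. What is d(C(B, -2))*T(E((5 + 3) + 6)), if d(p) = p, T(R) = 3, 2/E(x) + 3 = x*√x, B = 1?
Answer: 15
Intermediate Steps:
E(x) = 2/(-3 + x^(3/2)) (E(x) = 2/(-3 + x*√x) = 2/(-3 + x^(3/2)))
d(C(B, -2))*T(E((5 + 3) + 6)) = 5*3 = 15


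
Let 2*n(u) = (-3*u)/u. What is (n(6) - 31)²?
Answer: 4225/4 ≈ 1056.3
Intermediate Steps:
n(u) = -3/2 (n(u) = ((-3*u)/u)/2 = (½)*(-3) = -3/2)
(n(6) - 31)² = (-3/2 - 31)² = (-65/2)² = 4225/4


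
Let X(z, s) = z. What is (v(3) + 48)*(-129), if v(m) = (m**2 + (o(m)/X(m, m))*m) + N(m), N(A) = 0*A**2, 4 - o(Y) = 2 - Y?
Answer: -7998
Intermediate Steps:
o(Y) = 2 + Y (o(Y) = 4 - (2 - Y) = 4 + (-2 + Y) = 2 + Y)
N(A) = 0
v(m) = 2 + m + m**2 (v(m) = (m**2 + ((2 + m)/m)*m) + 0 = (m**2 + (2 + m)) + 0 = (2 + m + m**2) + 0 = 2 + m + m**2)
(v(3) + 48)*(-129) = ((2 + 3 + 3**2) + 48)*(-129) = ((2 + 3 + 9) + 48)*(-129) = (14 + 48)*(-129) = 62*(-129) = -7998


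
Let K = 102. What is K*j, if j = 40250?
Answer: 4105500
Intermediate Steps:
K*j = 102*40250 = 4105500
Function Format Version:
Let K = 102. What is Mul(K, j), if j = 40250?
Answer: 4105500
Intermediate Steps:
Mul(K, j) = Mul(102, 40250) = 4105500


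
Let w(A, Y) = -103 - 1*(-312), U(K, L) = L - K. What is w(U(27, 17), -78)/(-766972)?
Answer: -209/766972 ≈ -0.00027250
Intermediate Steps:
w(A, Y) = 209 (w(A, Y) = -103 + 312 = 209)
w(U(27, 17), -78)/(-766972) = 209/(-766972) = 209*(-1/766972) = -209/766972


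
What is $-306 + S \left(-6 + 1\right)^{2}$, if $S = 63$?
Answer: $1269$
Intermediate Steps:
$-306 + S \left(-6 + 1\right)^{2} = -306 + 63 \left(-6 + 1\right)^{2} = -306 + 63 \left(-5\right)^{2} = -306 + 63 \cdot 25 = -306 + 1575 = 1269$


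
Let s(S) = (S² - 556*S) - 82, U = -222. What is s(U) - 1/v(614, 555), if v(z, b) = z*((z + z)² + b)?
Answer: 159901024739763/926242946 ≈ 1.7263e+5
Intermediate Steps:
v(z, b) = z*(b + 4*z²) (v(z, b) = z*((2*z)² + b) = z*(4*z² + b) = z*(b + 4*z²))
s(S) = -82 + S² - 556*S
s(U) - 1/v(614, 555) = (-82 + (-222)² - 556*(-222)) - 1/(614*(555 + 4*614²)) = (-82 + 49284 + 123432) - 1/(614*(555 + 4*376996)) = 172634 - 1/(614*(555 + 1507984)) = 172634 - 1/(614*1508539) = 172634 - 1/926242946 = 159901024739763/926242946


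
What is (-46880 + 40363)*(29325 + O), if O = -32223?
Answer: 18886266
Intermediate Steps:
(-46880 + 40363)*(29325 + O) = (-46880 + 40363)*(29325 - 32223) = -6517*(-2898) = 18886266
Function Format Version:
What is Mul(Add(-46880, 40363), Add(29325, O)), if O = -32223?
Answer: 18886266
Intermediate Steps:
Mul(Add(-46880, 40363), Add(29325, O)) = Mul(Add(-46880, 40363), Add(29325, -32223)) = Mul(-6517, -2898) = 18886266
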